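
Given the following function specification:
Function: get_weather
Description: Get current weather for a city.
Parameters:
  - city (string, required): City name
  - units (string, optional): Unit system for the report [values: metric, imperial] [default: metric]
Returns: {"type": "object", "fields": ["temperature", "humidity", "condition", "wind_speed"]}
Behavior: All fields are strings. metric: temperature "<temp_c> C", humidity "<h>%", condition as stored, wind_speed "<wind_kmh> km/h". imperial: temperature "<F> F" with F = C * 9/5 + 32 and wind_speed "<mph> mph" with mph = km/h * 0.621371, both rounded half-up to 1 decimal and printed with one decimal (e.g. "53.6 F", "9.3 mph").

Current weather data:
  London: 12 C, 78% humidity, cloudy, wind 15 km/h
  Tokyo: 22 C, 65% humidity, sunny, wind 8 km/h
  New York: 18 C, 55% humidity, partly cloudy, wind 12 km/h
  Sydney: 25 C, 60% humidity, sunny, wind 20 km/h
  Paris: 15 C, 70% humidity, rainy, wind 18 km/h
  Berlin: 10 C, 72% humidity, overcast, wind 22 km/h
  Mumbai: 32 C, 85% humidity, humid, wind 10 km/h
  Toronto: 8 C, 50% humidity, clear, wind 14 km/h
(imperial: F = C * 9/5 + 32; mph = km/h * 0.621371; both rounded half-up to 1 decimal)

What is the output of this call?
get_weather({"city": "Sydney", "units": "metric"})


Sydney record: 25 C, 60%, sunny, 20 km/h
metric: report values as stored ('<temp_c> C', '<humidity>%', '<wind_kmh> km/h')
Output:
{"temperature": "25 C", "humidity": "60%", "condition": "sunny", "wind_speed": "20 km/h"}


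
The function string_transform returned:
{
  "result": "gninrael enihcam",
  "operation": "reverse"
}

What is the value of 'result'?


gninrael enihcam


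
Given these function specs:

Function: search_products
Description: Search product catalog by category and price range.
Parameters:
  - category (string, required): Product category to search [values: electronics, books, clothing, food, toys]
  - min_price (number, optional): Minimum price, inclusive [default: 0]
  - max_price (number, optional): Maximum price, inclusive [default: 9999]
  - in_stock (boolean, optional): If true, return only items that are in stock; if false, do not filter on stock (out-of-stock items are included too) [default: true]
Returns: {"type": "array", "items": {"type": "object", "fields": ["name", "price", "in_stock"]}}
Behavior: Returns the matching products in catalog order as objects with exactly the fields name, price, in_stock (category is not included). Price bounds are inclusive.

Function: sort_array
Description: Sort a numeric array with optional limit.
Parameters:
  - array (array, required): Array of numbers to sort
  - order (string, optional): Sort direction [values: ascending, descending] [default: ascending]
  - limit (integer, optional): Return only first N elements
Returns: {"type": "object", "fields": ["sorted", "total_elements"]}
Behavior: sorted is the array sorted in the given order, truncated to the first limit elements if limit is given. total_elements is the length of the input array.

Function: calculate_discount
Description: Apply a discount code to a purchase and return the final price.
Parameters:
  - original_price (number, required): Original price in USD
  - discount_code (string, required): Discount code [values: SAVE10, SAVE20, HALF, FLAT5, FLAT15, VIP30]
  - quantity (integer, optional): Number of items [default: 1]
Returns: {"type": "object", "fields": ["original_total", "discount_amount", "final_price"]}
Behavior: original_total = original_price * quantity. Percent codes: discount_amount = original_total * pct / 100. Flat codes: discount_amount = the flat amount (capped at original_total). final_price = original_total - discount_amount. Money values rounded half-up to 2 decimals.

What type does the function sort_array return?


The sort_array spec declares Returns: {"type": "object", "fields": ["sorted", "total_elements"]}
Type:
object


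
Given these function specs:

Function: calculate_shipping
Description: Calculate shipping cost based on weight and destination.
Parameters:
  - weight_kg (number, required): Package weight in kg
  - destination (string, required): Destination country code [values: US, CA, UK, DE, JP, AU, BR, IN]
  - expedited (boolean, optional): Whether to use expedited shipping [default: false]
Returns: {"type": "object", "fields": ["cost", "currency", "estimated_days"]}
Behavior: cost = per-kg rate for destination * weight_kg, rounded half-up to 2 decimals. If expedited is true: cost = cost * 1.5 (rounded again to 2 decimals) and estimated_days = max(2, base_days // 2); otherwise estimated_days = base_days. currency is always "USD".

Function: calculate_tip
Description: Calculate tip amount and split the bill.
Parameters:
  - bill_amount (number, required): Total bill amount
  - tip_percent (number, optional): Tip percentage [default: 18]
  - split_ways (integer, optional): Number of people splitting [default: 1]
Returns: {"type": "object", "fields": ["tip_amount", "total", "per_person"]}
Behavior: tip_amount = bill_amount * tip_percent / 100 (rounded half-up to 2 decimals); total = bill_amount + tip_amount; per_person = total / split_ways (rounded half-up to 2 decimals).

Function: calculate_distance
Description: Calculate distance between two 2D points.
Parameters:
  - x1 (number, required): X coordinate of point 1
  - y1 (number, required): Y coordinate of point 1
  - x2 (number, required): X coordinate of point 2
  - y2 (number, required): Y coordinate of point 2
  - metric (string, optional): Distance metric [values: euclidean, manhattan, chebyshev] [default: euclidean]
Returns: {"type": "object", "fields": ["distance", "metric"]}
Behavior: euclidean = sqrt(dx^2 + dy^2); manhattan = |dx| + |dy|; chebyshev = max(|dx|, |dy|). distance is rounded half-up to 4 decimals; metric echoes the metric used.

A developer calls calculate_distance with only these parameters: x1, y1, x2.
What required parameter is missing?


Required parameters: x1, y1, x2, y2
Provided: x1, y1, x2
Missing: y2
y2


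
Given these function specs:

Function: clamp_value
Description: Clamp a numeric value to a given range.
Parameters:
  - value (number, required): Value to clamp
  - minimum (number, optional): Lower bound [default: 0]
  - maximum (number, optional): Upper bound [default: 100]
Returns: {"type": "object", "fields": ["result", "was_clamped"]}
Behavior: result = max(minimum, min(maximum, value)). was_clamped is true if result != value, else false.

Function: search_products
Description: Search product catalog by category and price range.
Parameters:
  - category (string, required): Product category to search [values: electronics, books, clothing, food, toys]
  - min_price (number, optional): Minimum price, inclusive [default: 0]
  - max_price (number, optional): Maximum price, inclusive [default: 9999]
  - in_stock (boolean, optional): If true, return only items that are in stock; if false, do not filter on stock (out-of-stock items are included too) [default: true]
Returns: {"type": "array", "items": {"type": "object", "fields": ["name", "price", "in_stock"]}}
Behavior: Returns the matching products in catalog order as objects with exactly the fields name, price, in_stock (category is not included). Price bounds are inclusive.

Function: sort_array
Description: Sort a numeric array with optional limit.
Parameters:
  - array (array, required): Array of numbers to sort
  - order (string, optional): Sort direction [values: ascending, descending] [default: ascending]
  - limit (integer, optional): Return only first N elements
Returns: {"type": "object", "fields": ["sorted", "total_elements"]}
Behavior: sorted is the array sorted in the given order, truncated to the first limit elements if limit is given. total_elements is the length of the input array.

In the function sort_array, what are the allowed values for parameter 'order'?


The sort_array spec declares:
  - order (string, optional): Sort direction [values: ascending, descending] [default: ascending]
Allowed values:
ascending, descending


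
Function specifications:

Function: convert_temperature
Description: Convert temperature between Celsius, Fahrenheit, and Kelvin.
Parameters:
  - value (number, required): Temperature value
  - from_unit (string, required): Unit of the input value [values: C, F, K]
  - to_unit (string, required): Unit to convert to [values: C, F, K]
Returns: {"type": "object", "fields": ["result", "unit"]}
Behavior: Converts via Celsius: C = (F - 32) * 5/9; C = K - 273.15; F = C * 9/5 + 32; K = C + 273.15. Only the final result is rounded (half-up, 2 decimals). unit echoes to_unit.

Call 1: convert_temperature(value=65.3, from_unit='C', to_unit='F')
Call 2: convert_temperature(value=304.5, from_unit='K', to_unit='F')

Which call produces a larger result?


Call 1:
  Input already in C: 65.3
  To F: 65.3 * 9/5 + 32 = 149.54
  Round to 2 decimals: 149.54
  -> 149.54 F
Call 2:
  To C: 304.5 - 273.15 = 31.35
  To F: 31.35 * 9/5 + 32 = 88.43
  Round to 2 decimals: 88.43
  -> 88.43 F
Call 1 (149.54 F)


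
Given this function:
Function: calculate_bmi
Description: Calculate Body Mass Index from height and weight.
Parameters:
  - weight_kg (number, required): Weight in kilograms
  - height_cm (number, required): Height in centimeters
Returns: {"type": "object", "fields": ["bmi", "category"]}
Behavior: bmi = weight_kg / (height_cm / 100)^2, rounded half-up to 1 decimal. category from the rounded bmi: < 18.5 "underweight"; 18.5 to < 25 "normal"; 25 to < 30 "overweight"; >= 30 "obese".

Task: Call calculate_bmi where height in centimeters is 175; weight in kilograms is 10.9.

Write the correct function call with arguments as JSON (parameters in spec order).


Mapping each described value to its parameter name:
  'Height in centimeters' -> height_cm = 175
  'Weight in kilograms' -> weight_kg = 10.9
calculate_bmi({"weight_kg": 10.9, "height_cm": 175})


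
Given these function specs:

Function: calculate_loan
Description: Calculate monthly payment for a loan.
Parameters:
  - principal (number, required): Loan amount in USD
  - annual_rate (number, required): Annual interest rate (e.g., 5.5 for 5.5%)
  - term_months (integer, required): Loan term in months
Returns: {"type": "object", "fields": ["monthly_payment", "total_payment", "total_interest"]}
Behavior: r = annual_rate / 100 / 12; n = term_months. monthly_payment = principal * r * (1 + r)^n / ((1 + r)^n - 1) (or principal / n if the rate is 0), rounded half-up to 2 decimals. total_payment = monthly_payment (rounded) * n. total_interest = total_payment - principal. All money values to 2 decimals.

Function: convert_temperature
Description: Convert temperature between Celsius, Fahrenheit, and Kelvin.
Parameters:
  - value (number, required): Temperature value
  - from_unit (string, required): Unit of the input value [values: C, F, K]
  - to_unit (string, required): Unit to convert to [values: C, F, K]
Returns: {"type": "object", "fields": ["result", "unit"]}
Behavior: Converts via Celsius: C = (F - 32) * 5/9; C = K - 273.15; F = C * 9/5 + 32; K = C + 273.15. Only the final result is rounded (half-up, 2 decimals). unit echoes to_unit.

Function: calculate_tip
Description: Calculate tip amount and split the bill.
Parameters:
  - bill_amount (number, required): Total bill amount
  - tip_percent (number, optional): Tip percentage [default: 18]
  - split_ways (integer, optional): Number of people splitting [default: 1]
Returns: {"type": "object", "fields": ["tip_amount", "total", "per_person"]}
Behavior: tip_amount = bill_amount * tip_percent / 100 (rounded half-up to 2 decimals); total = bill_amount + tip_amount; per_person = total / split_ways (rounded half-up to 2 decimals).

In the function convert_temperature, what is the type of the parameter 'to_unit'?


The convert_temperature spec declares:
  - to_unit (string, required): Unit to convert to [values: C, F, K]
Type:
string


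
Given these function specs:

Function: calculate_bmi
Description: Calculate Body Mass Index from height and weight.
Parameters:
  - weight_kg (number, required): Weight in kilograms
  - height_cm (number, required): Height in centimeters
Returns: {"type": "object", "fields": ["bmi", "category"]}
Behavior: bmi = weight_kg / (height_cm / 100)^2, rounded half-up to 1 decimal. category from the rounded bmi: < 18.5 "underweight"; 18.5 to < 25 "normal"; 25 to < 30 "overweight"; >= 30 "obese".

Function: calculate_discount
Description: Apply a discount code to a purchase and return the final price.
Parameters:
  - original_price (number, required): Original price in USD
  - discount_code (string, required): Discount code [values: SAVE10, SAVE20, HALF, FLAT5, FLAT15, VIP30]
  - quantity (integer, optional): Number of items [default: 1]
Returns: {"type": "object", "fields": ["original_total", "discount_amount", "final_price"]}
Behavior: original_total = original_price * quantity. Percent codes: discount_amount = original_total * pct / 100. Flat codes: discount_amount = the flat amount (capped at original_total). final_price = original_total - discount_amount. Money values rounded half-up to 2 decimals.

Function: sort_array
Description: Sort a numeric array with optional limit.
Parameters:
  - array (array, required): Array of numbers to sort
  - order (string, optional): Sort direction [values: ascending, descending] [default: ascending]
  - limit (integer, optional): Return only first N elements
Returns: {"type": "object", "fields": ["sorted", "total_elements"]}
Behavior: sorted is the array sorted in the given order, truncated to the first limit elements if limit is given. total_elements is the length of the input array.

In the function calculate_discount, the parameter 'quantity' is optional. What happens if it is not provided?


The calculate_discount spec declares:
  - quantity (integer, optional): Number of items [default: 1]
It defaults to 1


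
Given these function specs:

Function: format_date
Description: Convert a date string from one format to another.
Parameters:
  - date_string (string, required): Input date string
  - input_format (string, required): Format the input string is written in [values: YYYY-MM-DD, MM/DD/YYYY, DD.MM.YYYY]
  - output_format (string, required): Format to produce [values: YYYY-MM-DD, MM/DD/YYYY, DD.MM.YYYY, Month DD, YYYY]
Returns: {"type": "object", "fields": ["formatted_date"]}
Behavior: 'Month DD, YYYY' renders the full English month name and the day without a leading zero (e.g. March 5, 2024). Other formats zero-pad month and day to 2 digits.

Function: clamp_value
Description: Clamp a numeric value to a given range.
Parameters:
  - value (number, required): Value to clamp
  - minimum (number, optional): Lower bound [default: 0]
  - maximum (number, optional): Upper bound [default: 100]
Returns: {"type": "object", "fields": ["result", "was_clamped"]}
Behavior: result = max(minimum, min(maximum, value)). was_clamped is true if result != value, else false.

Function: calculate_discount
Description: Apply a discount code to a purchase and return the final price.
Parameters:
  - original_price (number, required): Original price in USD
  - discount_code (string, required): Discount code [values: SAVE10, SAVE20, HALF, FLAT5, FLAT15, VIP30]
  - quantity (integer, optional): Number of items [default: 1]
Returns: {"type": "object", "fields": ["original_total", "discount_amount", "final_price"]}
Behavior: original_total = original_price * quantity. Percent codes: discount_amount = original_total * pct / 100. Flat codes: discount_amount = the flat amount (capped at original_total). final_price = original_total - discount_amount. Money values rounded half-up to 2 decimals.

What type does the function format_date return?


The format_date spec declares Returns: {"type": "object", "fields": ["formatted_date"]}
Type:
object


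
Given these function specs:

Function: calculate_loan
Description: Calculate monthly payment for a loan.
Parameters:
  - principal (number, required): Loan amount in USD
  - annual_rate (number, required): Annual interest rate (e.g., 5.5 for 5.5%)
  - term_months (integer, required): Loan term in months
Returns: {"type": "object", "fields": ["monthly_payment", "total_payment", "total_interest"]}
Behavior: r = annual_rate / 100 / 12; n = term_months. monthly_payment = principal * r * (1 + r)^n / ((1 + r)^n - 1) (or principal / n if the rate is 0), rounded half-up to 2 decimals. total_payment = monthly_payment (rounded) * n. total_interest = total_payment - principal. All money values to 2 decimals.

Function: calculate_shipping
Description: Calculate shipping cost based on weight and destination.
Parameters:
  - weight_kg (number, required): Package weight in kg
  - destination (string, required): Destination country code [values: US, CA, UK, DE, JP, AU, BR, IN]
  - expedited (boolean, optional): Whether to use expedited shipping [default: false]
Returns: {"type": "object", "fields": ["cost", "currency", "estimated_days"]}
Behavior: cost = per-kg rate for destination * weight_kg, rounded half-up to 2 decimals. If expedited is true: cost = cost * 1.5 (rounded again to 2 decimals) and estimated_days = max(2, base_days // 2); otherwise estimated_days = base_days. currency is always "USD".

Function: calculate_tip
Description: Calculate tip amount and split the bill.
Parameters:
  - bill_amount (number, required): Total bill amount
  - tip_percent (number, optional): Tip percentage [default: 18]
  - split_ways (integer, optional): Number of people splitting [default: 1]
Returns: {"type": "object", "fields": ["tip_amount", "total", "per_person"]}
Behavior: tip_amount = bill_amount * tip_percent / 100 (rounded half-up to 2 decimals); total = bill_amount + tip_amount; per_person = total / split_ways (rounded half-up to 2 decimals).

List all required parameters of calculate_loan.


Parameters of calculate_loan and their required/optional flag:
  principal: required
  annual_rate: required
  term_months: required
annual_rate, principal, term_months


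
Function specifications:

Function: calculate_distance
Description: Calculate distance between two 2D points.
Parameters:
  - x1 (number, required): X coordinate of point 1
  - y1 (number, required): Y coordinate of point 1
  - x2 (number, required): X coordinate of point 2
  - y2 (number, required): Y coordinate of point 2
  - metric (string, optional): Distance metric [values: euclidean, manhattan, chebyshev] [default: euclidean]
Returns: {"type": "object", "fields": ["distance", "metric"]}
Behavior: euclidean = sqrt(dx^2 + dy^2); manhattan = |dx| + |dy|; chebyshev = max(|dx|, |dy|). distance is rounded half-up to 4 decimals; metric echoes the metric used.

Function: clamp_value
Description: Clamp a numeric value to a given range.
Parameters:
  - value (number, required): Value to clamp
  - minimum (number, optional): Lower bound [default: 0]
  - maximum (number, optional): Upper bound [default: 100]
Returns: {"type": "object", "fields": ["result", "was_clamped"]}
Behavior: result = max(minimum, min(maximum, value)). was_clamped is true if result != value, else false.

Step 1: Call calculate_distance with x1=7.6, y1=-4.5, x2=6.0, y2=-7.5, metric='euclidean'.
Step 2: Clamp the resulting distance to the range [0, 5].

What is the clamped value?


Step 1: calculate_distance (euclidean)
  |dx| = |6 - 7.6| = 1.6; |dy| = |-7.5 - -4.5| = 3
  euclidean: sqrt(1.6^2 + 3^2) = sqrt(11.56) = 3.4
  Round to 4 decimals: 3.4
  -> distance = 3.4
Step 2: clamp_value(value=3.4, minimum=0, maximum=5)
  result = max(0, min(5, 3.4)) = max(0, 3.4) = 3.4
  was_clamped = (3.4 != 3.4) = false
  -> result = 3.4
3.4


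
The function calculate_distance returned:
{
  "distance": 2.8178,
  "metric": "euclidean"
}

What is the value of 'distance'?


2.8178


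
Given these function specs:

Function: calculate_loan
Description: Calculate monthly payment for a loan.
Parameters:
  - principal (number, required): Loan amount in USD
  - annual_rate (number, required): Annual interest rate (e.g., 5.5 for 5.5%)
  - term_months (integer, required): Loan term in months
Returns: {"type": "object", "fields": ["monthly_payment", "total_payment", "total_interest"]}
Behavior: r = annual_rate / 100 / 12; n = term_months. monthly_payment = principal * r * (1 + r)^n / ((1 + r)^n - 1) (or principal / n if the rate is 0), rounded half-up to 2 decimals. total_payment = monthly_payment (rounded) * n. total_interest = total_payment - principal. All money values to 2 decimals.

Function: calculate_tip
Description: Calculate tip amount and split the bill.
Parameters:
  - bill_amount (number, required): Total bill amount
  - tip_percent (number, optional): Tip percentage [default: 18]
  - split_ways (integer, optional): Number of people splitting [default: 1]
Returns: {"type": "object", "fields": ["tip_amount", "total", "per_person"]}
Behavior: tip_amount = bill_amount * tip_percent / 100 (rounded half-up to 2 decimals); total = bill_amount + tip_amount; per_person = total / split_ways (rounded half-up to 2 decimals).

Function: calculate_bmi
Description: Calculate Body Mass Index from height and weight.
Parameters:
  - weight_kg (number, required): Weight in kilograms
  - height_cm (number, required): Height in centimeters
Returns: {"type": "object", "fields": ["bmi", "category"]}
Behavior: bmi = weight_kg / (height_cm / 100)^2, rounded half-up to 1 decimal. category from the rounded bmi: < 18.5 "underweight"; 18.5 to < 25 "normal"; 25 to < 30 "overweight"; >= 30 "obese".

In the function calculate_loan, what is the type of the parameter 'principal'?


The calculate_loan spec declares:
  - principal (number, required): Loan amount in USD
Type:
number


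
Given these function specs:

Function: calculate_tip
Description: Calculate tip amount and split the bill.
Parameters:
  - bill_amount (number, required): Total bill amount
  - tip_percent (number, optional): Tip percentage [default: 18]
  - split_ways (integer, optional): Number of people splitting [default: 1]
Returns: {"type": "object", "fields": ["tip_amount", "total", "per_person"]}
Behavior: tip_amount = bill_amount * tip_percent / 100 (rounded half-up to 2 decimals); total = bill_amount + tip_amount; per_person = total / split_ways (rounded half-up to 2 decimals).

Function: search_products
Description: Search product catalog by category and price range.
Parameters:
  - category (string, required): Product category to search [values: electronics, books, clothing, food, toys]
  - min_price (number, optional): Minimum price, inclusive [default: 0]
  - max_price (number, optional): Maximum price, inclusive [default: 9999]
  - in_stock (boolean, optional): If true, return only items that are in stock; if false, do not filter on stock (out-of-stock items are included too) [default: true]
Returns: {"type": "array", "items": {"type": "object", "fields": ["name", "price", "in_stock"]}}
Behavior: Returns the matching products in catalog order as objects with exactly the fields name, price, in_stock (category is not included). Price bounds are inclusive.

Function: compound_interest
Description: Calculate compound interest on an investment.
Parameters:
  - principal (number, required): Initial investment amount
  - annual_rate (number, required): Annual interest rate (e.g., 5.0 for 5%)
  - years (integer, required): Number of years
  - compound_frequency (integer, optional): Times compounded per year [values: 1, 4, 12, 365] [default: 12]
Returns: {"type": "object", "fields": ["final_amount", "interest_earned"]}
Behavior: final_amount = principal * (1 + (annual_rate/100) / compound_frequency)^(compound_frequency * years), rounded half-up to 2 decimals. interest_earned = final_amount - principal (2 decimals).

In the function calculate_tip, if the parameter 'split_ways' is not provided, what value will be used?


The calculate_tip spec declares:
  - split_ways (integer, optional): Number of people splitting [default: 1]
Default:
1


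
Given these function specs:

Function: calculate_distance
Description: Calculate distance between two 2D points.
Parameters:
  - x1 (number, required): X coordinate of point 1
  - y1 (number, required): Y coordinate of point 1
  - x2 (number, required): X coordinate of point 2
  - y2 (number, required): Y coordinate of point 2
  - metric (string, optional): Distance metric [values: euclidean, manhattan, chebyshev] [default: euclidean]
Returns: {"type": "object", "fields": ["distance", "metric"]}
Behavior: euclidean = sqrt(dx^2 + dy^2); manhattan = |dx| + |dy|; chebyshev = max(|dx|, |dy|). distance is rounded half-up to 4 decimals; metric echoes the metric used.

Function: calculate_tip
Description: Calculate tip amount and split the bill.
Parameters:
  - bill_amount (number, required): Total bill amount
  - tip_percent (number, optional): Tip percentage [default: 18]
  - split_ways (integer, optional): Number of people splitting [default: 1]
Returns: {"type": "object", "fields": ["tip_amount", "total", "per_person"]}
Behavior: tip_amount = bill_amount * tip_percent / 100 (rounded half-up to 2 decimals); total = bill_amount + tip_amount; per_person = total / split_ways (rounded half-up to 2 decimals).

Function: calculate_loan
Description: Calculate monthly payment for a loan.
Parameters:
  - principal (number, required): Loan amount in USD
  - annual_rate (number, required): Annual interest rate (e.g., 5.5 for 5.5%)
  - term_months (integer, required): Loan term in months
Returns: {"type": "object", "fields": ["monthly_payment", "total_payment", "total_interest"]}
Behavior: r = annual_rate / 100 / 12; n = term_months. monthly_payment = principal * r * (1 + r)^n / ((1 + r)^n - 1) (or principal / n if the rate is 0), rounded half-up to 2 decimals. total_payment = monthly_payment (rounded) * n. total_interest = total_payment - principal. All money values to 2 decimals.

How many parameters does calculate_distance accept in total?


Parameters of calculate_distance: x1 (required), y1 (required), x2 (required), y2 (required), metric (optional)
Total:
5


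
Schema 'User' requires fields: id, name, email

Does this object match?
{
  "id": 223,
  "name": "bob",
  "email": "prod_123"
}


Checking required fields... All present.
Valid - all required fields present


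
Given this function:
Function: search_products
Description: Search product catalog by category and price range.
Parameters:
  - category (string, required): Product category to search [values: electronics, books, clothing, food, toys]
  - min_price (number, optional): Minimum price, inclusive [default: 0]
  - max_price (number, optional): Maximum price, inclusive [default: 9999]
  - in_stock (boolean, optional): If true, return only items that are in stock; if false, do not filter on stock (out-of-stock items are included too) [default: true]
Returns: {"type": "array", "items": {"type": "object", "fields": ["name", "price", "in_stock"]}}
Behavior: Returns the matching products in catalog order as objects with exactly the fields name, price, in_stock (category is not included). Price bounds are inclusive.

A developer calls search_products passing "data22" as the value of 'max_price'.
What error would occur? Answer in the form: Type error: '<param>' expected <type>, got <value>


Spec: 'max_price' is declared as number; "data22" is a string.
Type error: 'max_price' expected number, got "data22"


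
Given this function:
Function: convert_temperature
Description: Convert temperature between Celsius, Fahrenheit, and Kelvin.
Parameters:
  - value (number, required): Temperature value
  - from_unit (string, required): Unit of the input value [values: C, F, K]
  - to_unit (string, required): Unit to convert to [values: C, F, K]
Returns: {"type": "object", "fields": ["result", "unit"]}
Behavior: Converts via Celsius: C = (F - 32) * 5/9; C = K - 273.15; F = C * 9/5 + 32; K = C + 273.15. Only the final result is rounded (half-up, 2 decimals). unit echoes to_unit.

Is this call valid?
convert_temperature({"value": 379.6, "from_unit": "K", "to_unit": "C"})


Checking all required parameters present and types match... All valid.
Valid


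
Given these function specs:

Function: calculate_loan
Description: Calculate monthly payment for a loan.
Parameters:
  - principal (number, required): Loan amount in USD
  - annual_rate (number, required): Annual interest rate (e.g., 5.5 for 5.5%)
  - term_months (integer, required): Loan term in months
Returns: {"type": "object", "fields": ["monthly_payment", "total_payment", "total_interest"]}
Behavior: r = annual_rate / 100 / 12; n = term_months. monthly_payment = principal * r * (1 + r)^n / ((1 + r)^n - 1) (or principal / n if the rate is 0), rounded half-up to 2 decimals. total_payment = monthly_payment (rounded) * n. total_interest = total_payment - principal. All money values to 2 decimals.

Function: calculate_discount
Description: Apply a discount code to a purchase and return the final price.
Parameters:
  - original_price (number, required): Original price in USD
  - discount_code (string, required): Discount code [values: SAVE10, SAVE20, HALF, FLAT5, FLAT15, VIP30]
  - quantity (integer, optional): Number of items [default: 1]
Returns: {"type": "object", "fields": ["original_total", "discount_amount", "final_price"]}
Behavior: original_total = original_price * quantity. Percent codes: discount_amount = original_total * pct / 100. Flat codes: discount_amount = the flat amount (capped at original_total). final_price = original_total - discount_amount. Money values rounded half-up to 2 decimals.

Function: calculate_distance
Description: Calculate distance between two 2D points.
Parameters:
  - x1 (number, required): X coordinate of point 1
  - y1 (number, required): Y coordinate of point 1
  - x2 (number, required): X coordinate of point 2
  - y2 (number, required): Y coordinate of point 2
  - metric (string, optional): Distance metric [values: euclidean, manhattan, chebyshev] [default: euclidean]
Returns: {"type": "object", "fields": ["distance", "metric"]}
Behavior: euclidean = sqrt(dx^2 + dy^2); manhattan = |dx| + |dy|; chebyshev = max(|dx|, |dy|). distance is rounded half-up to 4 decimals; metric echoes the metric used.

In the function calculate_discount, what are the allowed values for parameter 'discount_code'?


The calculate_discount spec declares:
  - discount_code (string, required): Discount code [values: SAVE10, SAVE20, HALF, FLAT5, FLAT15, VIP30]
Allowed values:
SAVE10, SAVE20, HALF, FLAT5, FLAT15, VIP30


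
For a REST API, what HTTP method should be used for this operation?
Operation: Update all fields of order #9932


GET = read, POST = create, PUT = update/replace, DELETE = remove
This operation is an update/replace.
PUT


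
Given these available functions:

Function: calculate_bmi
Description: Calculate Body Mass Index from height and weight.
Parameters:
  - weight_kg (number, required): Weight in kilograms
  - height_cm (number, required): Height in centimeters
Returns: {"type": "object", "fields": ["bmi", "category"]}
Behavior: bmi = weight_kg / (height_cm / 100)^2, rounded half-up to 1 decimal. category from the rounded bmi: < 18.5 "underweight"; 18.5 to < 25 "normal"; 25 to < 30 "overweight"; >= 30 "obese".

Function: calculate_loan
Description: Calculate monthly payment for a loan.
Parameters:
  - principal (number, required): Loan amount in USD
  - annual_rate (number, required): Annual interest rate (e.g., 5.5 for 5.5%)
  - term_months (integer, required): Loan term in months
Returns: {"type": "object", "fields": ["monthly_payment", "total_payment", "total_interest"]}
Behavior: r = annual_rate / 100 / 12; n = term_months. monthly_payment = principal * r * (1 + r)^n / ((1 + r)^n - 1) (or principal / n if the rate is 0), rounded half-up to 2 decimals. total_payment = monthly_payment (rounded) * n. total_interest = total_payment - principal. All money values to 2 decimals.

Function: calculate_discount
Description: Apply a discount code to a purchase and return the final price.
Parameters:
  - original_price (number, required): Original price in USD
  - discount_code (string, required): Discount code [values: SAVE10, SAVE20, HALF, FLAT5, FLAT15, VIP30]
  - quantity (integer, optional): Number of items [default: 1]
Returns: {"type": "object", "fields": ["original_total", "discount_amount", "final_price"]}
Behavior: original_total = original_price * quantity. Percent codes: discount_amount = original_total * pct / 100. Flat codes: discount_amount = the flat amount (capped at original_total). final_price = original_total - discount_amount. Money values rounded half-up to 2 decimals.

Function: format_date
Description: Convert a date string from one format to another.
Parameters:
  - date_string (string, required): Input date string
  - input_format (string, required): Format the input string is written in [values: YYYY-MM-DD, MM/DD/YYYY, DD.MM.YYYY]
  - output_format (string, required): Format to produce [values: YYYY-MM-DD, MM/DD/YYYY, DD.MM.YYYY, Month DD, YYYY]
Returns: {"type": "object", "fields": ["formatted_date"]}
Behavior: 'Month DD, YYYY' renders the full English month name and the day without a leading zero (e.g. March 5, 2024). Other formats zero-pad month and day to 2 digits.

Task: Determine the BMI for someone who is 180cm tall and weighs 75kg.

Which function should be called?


The task needs a function whose description is: Calculate Body Mass Index from height and weight.
calculate_bmi


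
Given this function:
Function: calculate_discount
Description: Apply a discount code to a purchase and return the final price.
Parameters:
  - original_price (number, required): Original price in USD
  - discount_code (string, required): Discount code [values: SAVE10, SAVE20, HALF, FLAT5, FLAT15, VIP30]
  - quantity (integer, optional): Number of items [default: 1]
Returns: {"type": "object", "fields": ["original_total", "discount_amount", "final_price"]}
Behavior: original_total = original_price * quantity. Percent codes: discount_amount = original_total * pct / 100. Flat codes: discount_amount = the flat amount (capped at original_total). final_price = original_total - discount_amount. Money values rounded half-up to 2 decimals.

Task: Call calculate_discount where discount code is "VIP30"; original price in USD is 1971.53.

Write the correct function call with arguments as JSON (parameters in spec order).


Mapping each described value to its parameter name:
  'Discount code' -> discount_code = "VIP30"
  'Original price in USD' -> original_price = 1971.53
calculate_discount({"original_price": 1971.53, "discount_code": "VIP30"})


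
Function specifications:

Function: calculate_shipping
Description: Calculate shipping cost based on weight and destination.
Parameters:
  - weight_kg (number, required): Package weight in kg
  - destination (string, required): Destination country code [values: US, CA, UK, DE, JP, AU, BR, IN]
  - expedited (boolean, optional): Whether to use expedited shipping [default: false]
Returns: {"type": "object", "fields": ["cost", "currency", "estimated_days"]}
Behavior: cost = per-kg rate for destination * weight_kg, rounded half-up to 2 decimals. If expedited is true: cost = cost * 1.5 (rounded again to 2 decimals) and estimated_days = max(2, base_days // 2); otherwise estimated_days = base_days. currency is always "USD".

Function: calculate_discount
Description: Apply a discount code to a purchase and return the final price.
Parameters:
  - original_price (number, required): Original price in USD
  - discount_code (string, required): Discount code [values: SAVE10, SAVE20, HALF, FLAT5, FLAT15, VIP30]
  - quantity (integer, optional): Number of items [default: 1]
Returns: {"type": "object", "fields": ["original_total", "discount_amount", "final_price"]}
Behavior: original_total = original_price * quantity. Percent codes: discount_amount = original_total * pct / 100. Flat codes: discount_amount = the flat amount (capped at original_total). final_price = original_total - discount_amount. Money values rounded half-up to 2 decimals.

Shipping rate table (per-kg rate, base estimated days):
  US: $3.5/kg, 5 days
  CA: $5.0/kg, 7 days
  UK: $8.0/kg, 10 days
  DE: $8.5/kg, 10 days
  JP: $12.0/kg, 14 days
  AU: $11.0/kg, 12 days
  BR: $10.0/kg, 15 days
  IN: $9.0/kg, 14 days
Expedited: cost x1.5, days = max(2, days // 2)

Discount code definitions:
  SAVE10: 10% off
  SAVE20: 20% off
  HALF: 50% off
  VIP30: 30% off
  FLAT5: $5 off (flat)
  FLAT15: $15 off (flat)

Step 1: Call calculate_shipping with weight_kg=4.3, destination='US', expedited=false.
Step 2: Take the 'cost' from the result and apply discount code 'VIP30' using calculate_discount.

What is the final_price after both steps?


Step 1: calculate_shipping(weight_kg=4.3, destination=US, expedited=false)
  Rate for US: $3.5/kg, base 5 days
  cost = 3.5 * 4.3 = 15.05 -> 15.05
  expedited not set/false: estimated_days = 5
  -> cost = 15.05 USD
Step 2: calculate_discount(original_price=15.05, discount_code=VIP30, quantity=1)
  original_total = 15.05 * 1 = 15.05
  VIP30 = 30% off: discount_amount = 15.05 * 30/100 = 4.515 -> 4.52
  final_price = 15.05 - 4.52 = 10.53
  -> final_price = 10.53
$10.53


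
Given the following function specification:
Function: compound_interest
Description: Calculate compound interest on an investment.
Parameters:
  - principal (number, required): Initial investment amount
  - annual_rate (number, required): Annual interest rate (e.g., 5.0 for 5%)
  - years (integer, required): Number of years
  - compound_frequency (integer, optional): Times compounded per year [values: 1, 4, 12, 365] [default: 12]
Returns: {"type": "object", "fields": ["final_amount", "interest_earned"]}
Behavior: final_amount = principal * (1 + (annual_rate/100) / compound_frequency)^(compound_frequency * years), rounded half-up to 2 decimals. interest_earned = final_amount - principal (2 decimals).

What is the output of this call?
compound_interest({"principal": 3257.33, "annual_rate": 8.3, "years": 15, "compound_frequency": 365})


rate per period = 8.3/100/365 = 0.00022739726 (keep full precision); periods = 365 * 15 = 5475
(1 + 0.00022739726)^5475 = 3.4724433
final_amount = 3257.33 * 3.4724433 = 11310.893728 -> 11310.89
interest_earned = 11310.89 - 3257.33 = 8053.56
Output:
{"final_amount": 11310.89, "interest_earned": 8053.56}


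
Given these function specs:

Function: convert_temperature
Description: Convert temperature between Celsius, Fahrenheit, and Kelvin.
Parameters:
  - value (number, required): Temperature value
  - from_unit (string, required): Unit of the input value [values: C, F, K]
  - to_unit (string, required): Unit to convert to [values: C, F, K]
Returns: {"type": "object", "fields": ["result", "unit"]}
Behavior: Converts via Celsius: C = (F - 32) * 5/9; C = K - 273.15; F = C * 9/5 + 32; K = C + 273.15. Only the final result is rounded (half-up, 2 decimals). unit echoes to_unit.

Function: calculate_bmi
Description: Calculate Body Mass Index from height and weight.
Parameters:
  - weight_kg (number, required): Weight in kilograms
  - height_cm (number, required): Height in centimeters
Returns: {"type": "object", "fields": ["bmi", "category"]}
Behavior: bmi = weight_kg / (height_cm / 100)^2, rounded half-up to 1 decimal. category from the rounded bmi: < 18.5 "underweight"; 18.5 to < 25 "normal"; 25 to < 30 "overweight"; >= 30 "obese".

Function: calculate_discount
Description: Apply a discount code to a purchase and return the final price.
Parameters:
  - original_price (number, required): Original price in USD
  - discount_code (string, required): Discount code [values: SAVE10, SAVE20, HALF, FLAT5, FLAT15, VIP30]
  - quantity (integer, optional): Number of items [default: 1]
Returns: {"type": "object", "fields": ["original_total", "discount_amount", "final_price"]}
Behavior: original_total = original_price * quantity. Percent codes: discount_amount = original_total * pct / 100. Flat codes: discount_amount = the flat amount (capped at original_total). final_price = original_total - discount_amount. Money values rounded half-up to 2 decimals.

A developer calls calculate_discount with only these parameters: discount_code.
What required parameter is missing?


Required parameters: original_price, discount_code
Provided: discount_code
Missing: original_price
original_price


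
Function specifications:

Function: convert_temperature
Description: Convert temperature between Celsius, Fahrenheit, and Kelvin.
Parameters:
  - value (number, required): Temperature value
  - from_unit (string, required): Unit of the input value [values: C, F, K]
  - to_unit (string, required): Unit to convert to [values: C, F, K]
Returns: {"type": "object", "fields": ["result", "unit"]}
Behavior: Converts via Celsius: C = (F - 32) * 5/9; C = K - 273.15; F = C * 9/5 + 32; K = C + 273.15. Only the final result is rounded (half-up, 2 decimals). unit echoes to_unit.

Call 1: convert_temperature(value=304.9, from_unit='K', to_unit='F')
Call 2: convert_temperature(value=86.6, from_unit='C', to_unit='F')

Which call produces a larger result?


Call 1:
  To C: 304.9 - 273.15 = 31.75
  To F: 31.75 * 9/5 + 32 = 89.15
  Round to 2 decimals: 89.15
  -> 89.15 F
Call 2:
  Input already in C: 86.6
  To F: 86.6 * 9/5 + 32 = 187.88
  Round to 2 decimals: 187.88
  -> 187.88 F
Call 2 (187.88 F)
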